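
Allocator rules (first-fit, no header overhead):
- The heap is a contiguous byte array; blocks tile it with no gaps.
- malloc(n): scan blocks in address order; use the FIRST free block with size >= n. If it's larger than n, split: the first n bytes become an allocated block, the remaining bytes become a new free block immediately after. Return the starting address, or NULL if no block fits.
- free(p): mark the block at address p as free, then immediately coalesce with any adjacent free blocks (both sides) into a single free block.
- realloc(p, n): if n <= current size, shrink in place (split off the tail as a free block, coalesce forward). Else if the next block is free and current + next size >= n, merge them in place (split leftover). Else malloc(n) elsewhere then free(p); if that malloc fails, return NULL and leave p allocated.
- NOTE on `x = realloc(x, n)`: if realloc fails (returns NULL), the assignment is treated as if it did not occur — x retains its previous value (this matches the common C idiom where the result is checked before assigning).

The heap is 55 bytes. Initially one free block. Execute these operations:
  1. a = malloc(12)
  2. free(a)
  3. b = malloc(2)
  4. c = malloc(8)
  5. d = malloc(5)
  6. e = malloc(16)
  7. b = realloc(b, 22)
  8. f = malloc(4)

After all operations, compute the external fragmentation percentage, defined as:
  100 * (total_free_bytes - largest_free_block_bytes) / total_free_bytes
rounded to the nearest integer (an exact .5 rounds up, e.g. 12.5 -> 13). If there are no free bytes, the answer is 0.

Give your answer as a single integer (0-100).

Answer: 50

Derivation:
Op 1: a = malloc(12) -> a = 0; heap: [0-11 ALLOC][12-54 FREE]
Op 2: free(a) -> (freed a); heap: [0-54 FREE]
Op 3: b = malloc(2) -> b = 0; heap: [0-1 ALLOC][2-54 FREE]
Op 4: c = malloc(8) -> c = 2; heap: [0-1 ALLOC][2-9 ALLOC][10-54 FREE]
Op 5: d = malloc(5) -> d = 10; heap: [0-1 ALLOC][2-9 ALLOC][10-14 ALLOC][15-54 FREE]
Op 6: e = malloc(16) -> e = 15; heap: [0-1 ALLOC][2-9 ALLOC][10-14 ALLOC][15-30 ALLOC][31-54 FREE]
Op 7: b = realloc(b, 22) -> b = 31; heap: [0-1 FREE][2-9 ALLOC][10-14 ALLOC][15-30 ALLOC][31-52 ALLOC][53-54 FREE]
Op 8: f = malloc(4) -> f = NULL; heap: [0-1 FREE][2-9 ALLOC][10-14 ALLOC][15-30 ALLOC][31-52 ALLOC][53-54 FREE]
Free blocks: [2 2] total_free=4 largest=2 -> 100*(4-2)/4 = 200/4 = 50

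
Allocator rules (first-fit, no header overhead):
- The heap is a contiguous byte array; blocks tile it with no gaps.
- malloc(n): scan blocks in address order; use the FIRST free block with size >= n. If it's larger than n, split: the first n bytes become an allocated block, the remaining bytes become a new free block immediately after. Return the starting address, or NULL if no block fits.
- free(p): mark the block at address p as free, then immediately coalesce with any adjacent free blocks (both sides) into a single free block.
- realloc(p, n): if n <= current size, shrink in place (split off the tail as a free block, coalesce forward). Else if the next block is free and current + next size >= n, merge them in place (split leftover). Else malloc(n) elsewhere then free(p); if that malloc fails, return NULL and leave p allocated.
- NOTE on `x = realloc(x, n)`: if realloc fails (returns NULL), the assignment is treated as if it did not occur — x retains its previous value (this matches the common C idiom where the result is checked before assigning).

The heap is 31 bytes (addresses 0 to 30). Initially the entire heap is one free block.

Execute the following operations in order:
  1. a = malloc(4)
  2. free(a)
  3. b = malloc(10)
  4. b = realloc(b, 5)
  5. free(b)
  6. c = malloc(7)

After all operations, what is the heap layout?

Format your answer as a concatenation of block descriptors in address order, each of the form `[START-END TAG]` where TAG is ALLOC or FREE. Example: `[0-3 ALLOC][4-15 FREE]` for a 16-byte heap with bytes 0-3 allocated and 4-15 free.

Answer: [0-6 ALLOC][7-30 FREE]

Derivation:
Op 1: a = malloc(4) -> a = 0; heap: [0-3 ALLOC][4-30 FREE]
Op 2: free(a) -> (freed a); heap: [0-30 FREE]
Op 3: b = malloc(10) -> b = 0; heap: [0-9 ALLOC][10-30 FREE]
Op 4: b = realloc(b, 5) -> b = 0; heap: [0-4 ALLOC][5-30 FREE]
Op 5: free(b) -> (freed b); heap: [0-30 FREE]
Op 6: c = malloc(7) -> c = 0; heap: [0-6 ALLOC][7-30 FREE]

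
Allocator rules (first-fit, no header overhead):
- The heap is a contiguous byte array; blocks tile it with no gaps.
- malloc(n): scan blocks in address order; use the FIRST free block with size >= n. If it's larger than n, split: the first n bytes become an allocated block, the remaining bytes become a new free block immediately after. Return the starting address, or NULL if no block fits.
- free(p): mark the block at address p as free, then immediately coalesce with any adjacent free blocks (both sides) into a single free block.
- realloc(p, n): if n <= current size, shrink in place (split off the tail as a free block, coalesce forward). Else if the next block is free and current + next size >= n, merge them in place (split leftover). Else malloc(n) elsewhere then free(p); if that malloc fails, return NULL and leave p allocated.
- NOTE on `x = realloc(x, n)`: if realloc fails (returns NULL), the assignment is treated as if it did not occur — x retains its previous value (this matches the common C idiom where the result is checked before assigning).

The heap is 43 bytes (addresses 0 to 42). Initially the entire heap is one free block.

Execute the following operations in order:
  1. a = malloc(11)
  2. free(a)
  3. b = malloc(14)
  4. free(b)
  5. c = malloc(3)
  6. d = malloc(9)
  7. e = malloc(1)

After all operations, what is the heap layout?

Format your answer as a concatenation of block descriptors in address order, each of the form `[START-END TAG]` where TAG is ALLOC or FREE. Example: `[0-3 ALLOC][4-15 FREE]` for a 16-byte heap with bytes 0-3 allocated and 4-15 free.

Op 1: a = malloc(11) -> a = 0; heap: [0-10 ALLOC][11-42 FREE]
Op 2: free(a) -> (freed a); heap: [0-42 FREE]
Op 3: b = malloc(14) -> b = 0; heap: [0-13 ALLOC][14-42 FREE]
Op 4: free(b) -> (freed b); heap: [0-42 FREE]
Op 5: c = malloc(3) -> c = 0; heap: [0-2 ALLOC][3-42 FREE]
Op 6: d = malloc(9) -> d = 3; heap: [0-2 ALLOC][3-11 ALLOC][12-42 FREE]
Op 7: e = malloc(1) -> e = 12; heap: [0-2 ALLOC][3-11 ALLOC][12-12 ALLOC][13-42 FREE]

Answer: [0-2 ALLOC][3-11 ALLOC][12-12 ALLOC][13-42 FREE]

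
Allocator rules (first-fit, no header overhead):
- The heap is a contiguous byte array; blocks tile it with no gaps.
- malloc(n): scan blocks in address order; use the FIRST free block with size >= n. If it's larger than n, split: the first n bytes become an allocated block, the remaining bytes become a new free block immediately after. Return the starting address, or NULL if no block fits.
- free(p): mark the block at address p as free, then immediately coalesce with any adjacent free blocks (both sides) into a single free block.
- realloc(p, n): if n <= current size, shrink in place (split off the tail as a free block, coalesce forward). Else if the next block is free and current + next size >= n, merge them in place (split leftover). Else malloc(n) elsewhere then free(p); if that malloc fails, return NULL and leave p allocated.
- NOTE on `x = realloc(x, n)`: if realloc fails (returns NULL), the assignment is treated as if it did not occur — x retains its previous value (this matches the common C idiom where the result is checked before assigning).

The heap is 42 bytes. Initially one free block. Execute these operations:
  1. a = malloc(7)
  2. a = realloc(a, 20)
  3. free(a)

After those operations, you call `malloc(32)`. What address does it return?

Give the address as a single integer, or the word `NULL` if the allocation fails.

Op 1: a = malloc(7) -> a = 0; heap: [0-6 ALLOC][7-41 FREE]
Op 2: a = realloc(a, 20) -> a = 0; heap: [0-19 ALLOC][20-41 FREE]
Op 3: free(a) -> (freed a); heap: [0-41 FREE]
malloc(32): first-fit scan over [0-41 FREE] -> 0

Answer: 0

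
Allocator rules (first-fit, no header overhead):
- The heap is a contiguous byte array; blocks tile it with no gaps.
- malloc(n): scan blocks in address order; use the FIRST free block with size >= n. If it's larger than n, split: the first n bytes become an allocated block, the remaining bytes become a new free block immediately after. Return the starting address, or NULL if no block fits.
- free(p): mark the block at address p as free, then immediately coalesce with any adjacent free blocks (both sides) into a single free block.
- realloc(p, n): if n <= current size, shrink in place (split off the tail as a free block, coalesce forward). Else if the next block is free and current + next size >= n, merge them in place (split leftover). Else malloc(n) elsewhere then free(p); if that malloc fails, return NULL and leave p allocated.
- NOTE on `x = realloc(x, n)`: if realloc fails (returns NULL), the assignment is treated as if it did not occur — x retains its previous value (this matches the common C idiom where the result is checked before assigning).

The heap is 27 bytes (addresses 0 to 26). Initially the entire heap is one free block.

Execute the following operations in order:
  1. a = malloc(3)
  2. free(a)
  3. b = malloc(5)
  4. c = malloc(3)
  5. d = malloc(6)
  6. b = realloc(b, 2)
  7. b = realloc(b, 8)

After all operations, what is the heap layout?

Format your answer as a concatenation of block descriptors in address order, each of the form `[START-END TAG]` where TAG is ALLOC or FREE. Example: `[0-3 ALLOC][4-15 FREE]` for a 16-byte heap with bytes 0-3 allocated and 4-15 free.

Answer: [0-4 FREE][5-7 ALLOC][8-13 ALLOC][14-21 ALLOC][22-26 FREE]

Derivation:
Op 1: a = malloc(3) -> a = 0; heap: [0-2 ALLOC][3-26 FREE]
Op 2: free(a) -> (freed a); heap: [0-26 FREE]
Op 3: b = malloc(5) -> b = 0; heap: [0-4 ALLOC][5-26 FREE]
Op 4: c = malloc(3) -> c = 5; heap: [0-4 ALLOC][5-7 ALLOC][8-26 FREE]
Op 5: d = malloc(6) -> d = 8; heap: [0-4 ALLOC][5-7 ALLOC][8-13 ALLOC][14-26 FREE]
Op 6: b = realloc(b, 2) -> b = 0; heap: [0-1 ALLOC][2-4 FREE][5-7 ALLOC][8-13 ALLOC][14-26 FREE]
Op 7: b = realloc(b, 8) -> b = 14; heap: [0-4 FREE][5-7 ALLOC][8-13 ALLOC][14-21 ALLOC][22-26 FREE]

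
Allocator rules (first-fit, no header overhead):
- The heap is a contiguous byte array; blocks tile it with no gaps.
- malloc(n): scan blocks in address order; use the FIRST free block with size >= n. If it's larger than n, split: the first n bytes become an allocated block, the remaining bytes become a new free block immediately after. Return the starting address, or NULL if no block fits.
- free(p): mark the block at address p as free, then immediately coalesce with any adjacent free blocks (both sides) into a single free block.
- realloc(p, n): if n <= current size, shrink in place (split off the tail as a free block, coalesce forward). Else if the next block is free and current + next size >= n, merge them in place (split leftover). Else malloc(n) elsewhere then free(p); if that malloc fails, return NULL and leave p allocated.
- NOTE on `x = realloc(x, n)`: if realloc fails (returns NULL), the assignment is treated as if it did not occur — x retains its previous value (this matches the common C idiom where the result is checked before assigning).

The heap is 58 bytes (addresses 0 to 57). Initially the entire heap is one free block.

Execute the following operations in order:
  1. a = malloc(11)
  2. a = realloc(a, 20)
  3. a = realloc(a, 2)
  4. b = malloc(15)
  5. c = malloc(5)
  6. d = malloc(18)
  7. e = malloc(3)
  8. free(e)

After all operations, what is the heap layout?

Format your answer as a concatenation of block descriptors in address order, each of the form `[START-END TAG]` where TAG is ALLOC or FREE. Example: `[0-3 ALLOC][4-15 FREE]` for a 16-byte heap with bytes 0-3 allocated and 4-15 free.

Op 1: a = malloc(11) -> a = 0; heap: [0-10 ALLOC][11-57 FREE]
Op 2: a = realloc(a, 20) -> a = 0; heap: [0-19 ALLOC][20-57 FREE]
Op 3: a = realloc(a, 2) -> a = 0; heap: [0-1 ALLOC][2-57 FREE]
Op 4: b = malloc(15) -> b = 2; heap: [0-1 ALLOC][2-16 ALLOC][17-57 FREE]
Op 5: c = malloc(5) -> c = 17; heap: [0-1 ALLOC][2-16 ALLOC][17-21 ALLOC][22-57 FREE]
Op 6: d = malloc(18) -> d = 22; heap: [0-1 ALLOC][2-16 ALLOC][17-21 ALLOC][22-39 ALLOC][40-57 FREE]
Op 7: e = malloc(3) -> e = 40; heap: [0-1 ALLOC][2-16 ALLOC][17-21 ALLOC][22-39 ALLOC][40-42 ALLOC][43-57 FREE]
Op 8: free(e) -> (freed e); heap: [0-1 ALLOC][2-16 ALLOC][17-21 ALLOC][22-39 ALLOC][40-57 FREE]

Answer: [0-1 ALLOC][2-16 ALLOC][17-21 ALLOC][22-39 ALLOC][40-57 FREE]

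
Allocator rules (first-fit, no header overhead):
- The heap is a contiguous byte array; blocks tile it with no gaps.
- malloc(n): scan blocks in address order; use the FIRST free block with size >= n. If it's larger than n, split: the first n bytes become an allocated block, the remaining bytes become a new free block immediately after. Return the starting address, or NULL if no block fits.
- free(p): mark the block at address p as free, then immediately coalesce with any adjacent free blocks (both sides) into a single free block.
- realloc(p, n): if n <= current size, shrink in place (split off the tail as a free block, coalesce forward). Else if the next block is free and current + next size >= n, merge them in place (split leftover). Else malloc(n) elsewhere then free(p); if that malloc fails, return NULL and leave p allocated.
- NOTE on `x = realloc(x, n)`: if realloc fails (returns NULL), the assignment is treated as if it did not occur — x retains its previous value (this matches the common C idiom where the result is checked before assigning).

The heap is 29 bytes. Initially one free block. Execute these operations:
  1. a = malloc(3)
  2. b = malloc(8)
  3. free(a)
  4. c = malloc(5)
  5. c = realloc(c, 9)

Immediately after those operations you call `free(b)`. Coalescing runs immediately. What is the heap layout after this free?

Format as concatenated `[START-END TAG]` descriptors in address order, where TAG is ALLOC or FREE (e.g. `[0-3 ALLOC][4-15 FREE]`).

Op 1: a = malloc(3) -> a = 0; heap: [0-2 ALLOC][3-28 FREE]
Op 2: b = malloc(8) -> b = 3; heap: [0-2 ALLOC][3-10 ALLOC][11-28 FREE]
Op 3: free(a) -> (freed a); heap: [0-2 FREE][3-10 ALLOC][11-28 FREE]
Op 4: c = malloc(5) -> c = 11; heap: [0-2 FREE][3-10 ALLOC][11-15 ALLOC][16-28 FREE]
Op 5: c = realloc(c, 9) -> c = 11; heap: [0-2 FREE][3-10 ALLOC][11-19 ALLOC][20-28 FREE]
free(b): b = 3 -> block [3-10 ALLOC]; mark free, coalesce with adjacent free neighbors -> [0-10 FREE][11-19 ALLOC][20-28 FREE]

Answer: [0-10 FREE][11-19 ALLOC][20-28 FREE]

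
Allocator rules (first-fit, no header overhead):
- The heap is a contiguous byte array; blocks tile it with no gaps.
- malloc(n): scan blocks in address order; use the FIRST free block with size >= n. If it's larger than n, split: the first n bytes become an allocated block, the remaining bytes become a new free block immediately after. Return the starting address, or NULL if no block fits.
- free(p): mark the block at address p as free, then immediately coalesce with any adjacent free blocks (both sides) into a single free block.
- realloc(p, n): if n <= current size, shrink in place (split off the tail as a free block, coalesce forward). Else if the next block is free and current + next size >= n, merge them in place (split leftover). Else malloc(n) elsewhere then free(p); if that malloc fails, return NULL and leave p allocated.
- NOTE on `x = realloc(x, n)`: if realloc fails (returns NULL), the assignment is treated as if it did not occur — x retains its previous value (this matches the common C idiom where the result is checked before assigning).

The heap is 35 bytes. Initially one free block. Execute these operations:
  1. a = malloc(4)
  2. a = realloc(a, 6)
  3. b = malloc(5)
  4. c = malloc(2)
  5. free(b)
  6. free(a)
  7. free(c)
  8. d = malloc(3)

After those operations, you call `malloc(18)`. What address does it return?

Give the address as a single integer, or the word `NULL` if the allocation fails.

Op 1: a = malloc(4) -> a = 0; heap: [0-3 ALLOC][4-34 FREE]
Op 2: a = realloc(a, 6) -> a = 0; heap: [0-5 ALLOC][6-34 FREE]
Op 3: b = malloc(5) -> b = 6; heap: [0-5 ALLOC][6-10 ALLOC][11-34 FREE]
Op 4: c = malloc(2) -> c = 11; heap: [0-5 ALLOC][6-10 ALLOC][11-12 ALLOC][13-34 FREE]
Op 5: free(b) -> (freed b); heap: [0-5 ALLOC][6-10 FREE][11-12 ALLOC][13-34 FREE]
Op 6: free(a) -> (freed a); heap: [0-10 FREE][11-12 ALLOC][13-34 FREE]
Op 7: free(c) -> (freed c); heap: [0-34 FREE]
Op 8: d = malloc(3) -> d = 0; heap: [0-2 ALLOC][3-34 FREE]
malloc(18): first-fit scan over [0-2 ALLOC][3-34 FREE] -> 3

Answer: 3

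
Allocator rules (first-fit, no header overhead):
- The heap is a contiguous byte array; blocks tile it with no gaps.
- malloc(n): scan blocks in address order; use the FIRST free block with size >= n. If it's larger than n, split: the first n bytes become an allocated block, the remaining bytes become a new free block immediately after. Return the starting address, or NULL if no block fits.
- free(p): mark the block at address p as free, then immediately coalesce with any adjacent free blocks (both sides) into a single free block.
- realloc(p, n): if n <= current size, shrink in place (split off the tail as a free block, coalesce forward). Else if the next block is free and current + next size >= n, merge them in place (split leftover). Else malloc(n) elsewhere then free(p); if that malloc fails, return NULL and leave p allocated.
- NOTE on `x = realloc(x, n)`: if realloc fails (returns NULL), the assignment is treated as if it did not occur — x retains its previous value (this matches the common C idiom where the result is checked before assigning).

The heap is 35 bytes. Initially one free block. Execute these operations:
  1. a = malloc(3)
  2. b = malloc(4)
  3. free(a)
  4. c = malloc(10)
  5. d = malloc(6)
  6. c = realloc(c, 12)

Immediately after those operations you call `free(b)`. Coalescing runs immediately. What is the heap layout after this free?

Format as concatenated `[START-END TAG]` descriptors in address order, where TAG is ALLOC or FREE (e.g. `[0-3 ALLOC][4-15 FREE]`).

Answer: [0-16 FREE][17-22 ALLOC][23-34 ALLOC]

Derivation:
Op 1: a = malloc(3) -> a = 0; heap: [0-2 ALLOC][3-34 FREE]
Op 2: b = malloc(4) -> b = 3; heap: [0-2 ALLOC][3-6 ALLOC][7-34 FREE]
Op 3: free(a) -> (freed a); heap: [0-2 FREE][3-6 ALLOC][7-34 FREE]
Op 4: c = malloc(10) -> c = 7; heap: [0-2 FREE][3-6 ALLOC][7-16 ALLOC][17-34 FREE]
Op 5: d = malloc(6) -> d = 17; heap: [0-2 FREE][3-6 ALLOC][7-16 ALLOC][17-22 ALLOC][23-34 FREE]
Op 6: c = realloc(c, 12) -> c = 23; heap: [0-2 FREE][3-6 ALLOC][7-16 FREE][17-22 ALLOC][23-34 ALLOC]
free(b): b = 3 -> block [3-6 ALLOC]; mark free, coalesce with adjacent free neighbors -> [0-16 FREE][17-22 ALLOC][23-34 ALLOC]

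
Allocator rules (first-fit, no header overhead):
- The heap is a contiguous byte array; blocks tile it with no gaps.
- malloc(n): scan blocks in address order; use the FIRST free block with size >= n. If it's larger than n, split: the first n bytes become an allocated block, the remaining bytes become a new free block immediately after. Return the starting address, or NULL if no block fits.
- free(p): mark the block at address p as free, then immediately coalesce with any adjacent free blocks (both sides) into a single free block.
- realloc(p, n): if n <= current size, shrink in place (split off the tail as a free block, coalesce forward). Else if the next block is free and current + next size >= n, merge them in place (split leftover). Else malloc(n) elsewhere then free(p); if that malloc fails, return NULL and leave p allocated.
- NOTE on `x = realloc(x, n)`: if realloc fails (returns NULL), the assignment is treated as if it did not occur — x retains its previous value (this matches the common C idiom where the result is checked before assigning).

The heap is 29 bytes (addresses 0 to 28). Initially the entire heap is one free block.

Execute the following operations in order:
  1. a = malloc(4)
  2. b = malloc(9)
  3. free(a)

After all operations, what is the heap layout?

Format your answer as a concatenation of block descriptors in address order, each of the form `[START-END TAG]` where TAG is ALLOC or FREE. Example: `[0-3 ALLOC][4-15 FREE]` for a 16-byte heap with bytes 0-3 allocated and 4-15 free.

Answer: [0-3 FREE][4-12 ALLOC][13-28 FREE]

Derivation:
Op 1: a = malloc(4) -> a = 0; heap: [0-3 ALLOC][4-28 FREE]
Op 2: b = malloc(9) -> b = 4; heap: [0-3 ALLOC][4-12 ALLOC][13-28 FREE]
Op 3: free(a) -> (freed a); heap: [0-3 FREE][4-12 ALLOC][13-28 FREE]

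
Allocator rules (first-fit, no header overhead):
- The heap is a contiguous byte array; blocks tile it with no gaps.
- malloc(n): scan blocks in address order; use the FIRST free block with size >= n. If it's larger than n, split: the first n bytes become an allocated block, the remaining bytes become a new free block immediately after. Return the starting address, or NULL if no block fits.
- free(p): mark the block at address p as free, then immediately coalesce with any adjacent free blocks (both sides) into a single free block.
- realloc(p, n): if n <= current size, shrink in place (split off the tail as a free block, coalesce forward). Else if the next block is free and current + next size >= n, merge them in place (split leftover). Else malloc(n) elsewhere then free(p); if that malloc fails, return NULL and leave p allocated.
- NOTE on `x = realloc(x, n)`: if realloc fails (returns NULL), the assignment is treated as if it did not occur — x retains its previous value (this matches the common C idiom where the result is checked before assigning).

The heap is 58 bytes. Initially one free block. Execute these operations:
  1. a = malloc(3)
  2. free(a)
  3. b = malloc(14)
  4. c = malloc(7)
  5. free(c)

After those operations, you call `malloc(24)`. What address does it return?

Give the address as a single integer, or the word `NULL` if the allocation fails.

Op 1: a = malloc(3) -> a = 0; heap: [0-2 ALLOC][3-57 FREE]
Op 2: free(a) -> (freed a); heap: [0-57 FREE]
Op 3: b = malloc(14) -> b = 0; heap: [0-13 ALLOC][14-57 FREE]
Op 4: c = malloc(7) -> c = 14; heap: [0-13 ALLOC][14-20 ALLOC][21-57 FREE]
Op 5: free(c) -> (freed c); heap: [0-13 ALLOC][14-57 FREE]
malloc(24): first-fit scan over [0-13 ALLOC][14-57 FREE] -> 14

Answer: 14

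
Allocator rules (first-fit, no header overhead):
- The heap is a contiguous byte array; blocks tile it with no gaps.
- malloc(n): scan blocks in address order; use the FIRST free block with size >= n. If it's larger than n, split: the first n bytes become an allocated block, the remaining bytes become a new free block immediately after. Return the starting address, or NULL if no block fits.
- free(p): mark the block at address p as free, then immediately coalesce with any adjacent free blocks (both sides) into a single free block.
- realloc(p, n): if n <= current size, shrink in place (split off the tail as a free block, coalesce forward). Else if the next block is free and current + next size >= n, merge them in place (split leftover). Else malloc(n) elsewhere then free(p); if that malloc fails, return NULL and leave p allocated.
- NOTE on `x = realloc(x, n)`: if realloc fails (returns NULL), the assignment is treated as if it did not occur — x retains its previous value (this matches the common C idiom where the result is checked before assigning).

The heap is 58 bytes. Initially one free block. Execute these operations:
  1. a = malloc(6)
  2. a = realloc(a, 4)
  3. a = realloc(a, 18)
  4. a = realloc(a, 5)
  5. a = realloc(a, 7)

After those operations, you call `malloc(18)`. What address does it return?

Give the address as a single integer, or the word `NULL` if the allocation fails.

Answer: 7

Derivation:
Op 1: a = malloc(6) -> a = 0; heap: [0-5 ALLOC][6-57 FREE]
Op 2: a = realloc(a, 4) -> a = 0; heap: [0-3 ALLOC][4-57 FREE]
Op 3: a = realloc(a, 18) -> a = 0; heap: [0-17 ALLOC][18-57 FREE]
Op 4: a = realloc(a, 5) -> a = 0; heap: [0-4 ALLOC][5-57 FREE]
Op 5: a = realloc(a, 7) -> a = 0; heap: [0-6 ALLOC][7-57 FREE]
malloc(18): first-fit scan over [0-6 ALLOC][7-57 FREE] -> 7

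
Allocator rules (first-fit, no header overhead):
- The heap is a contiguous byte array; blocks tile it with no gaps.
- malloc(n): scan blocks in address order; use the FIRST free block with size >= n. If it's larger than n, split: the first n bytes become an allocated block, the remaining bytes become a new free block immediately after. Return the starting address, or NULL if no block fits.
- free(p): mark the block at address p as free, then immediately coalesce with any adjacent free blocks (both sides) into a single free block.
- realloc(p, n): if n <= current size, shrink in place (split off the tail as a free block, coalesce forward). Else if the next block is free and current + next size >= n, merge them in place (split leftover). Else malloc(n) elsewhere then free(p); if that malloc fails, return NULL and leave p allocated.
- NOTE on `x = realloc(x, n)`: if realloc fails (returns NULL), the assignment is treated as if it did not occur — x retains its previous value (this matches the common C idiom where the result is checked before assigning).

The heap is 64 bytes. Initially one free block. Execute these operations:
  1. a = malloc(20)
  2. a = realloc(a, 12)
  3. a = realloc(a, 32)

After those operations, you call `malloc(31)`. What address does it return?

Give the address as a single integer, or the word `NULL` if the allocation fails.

Op 1: a = malloc(20) -> a = 0; heap: [0-19 ALLOC][20-63 FREE]
Op 2: a = realloc(a, 12) -> a = 0; heap: [0-11 ALLOC][12-63 FREE]
Op 3: a = realloc(a, 32) -> a = 0; heap: [0-31 ALLOC][32-63 FREE]
malloc(31): first-fit scan over [0-31 ALLOC][32-63 FREE] -> 32

Answer: 32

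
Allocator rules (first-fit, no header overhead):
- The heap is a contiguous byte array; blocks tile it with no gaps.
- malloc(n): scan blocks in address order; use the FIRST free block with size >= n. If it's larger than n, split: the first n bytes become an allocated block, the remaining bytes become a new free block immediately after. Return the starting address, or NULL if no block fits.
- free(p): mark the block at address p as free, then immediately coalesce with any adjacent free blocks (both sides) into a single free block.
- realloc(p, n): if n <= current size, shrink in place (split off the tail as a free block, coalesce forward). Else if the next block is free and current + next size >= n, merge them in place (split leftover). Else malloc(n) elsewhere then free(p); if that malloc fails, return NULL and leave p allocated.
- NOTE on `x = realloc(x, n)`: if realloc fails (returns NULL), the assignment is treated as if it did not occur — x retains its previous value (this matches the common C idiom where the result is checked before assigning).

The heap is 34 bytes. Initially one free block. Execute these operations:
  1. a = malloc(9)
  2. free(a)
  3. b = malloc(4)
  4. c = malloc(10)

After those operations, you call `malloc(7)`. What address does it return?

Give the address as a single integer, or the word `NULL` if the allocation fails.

Answer: 14

Derivation:
Op 1: a = malloc(9) -> a = 0; heap: [0-8 ALLOC][9-33 FREE]
Op 2: free(a) -> (freed a); heap: [0-33 FREE]
Op 3: b = malloc(4) -> b = 0; heap: [0-3 ALLOC][4-33 FREE]
Op 4: c = malloc(10) -> c = 4; heap: [0-3 ALLOC][4-13 ALLOC][14-33 FREE]
malloc(7): first-fit scan over [0-3 ALLOC][4-13 ALLOC][14-33 FREE] -> 14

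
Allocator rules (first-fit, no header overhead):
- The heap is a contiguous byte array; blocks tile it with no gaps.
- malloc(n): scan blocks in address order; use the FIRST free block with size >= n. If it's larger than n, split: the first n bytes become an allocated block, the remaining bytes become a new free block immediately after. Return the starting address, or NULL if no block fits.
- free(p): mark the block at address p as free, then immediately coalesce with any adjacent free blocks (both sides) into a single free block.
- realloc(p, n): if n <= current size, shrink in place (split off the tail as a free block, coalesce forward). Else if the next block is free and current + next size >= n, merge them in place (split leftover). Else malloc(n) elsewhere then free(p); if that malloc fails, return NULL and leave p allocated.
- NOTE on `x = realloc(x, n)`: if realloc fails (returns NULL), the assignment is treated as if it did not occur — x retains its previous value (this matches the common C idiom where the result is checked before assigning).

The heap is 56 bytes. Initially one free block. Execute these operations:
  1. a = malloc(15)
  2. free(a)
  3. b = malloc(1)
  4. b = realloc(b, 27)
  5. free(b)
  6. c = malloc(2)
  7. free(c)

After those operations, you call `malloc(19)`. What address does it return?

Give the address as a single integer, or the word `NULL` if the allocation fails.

Answer: 0

Derivation:
Op 1: a = malloc(15) -> a = 0; heap: [0-14 ALLOC][15-55 FREE]
Op 2: free(a) -> (freed a); heap: [0-55 FREE]
Op 3: b = malloc(1) -> b = 0; heap: [0-0 ALLOC][1-55 FREE]
Op 4: b = realloc(b, 27) -> b = 0; heap: [0-26 ALLOC][27-55 FREE]
Op 5: free(b) -> (freed b); heap: [0-55 FREE]
Op 6: c = malloc(2) -> c = 0; heap: [0-1 ALLOC][2-55 FREE]
Op 7: free(c) -> (freed c); heap: [0-55 FREE]
malloc(19): first-fit scan over [0-55 FREE] -> 0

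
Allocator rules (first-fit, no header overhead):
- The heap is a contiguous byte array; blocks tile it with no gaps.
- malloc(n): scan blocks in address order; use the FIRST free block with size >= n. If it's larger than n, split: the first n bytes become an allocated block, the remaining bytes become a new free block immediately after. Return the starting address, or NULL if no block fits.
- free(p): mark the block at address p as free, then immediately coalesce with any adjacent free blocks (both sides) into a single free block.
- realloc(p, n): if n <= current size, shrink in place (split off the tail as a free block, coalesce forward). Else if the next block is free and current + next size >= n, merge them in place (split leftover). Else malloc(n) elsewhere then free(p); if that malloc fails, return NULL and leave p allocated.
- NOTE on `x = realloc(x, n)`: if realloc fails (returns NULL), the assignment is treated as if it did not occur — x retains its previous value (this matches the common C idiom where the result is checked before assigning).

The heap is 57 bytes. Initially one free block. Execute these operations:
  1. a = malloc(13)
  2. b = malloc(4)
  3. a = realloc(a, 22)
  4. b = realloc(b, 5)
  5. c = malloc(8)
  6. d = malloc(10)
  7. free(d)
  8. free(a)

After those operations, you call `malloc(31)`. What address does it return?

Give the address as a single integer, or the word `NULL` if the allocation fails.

Op 1: a = malloc(13) -> a = 0; heap: [0-12 ALLOC][13-56 FREE]
Op 2: b = malloc(4) -> b = 13; heap: [0-12 ALLOC][13-16 ALLOC][17-56 FREE]
Op 3: a = realloc(a, 22) -> a = 17; heap: [0-12 FREE][13-16 ALLOC][17-38 ALLOC][39-56 FREE]
Op 4: b = realloc(b, 5) -> b = 0; heap: [0-4 ALLOC][5-16 FREE][17-38 ALLOC][39-56 FREE]
Op 5: c = malloc(8) -> c = 5; heap: [0-4 ALLOC][5-12 ALLOC][13-16 FREE][17-38 ALLOC][39-56 FREE]
Op 6: d = malloc(10) -> d = 39; heap: [0-4 ALLOC][5-12 ALLOC][13-16 FREE][17-38 ALLOC][39-48 ALLOC][49-56 FREE]
Op 7: free(d) -> (freed d); heap: [0-4 ALLOC][5-12 ALLOC][13-16 FREE][17-38 ALLOC][39-56 FREE]
Op 8: free(a) -> (freed a); heap: [0-4 ALLOC][5-12 ALLOC][13-56 FREE]
malloc(31): first-fit scan over [0-4 ALLOC][5-12 ALLOC][13-56 FREE] -> 13

Answer: 13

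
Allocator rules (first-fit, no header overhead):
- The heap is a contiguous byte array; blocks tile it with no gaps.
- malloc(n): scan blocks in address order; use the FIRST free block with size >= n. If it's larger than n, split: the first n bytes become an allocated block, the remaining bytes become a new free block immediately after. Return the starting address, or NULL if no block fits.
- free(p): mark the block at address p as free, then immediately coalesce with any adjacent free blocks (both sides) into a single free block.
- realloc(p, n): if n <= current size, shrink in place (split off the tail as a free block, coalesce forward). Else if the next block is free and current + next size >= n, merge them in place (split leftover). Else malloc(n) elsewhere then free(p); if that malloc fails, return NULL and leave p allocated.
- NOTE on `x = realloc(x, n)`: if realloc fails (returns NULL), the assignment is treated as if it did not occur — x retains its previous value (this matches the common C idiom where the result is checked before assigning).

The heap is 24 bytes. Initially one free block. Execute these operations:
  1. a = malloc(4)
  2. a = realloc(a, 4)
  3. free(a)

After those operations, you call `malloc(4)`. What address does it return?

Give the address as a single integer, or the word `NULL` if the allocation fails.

Op 1: a = malloc(4) -> a = 0; heap: [0-3 ALLOC][4-23 FREE]
Op 2: a = realloc(a, 4) -> a = 0; heap: [0-3 ALLOC][4-23 FREE]
Op 3: free(a) -> (freed a); heap: [0-23 FREE]
malloc(4): first-fit scan over [0-23 FREE] -> 0

Answer: 0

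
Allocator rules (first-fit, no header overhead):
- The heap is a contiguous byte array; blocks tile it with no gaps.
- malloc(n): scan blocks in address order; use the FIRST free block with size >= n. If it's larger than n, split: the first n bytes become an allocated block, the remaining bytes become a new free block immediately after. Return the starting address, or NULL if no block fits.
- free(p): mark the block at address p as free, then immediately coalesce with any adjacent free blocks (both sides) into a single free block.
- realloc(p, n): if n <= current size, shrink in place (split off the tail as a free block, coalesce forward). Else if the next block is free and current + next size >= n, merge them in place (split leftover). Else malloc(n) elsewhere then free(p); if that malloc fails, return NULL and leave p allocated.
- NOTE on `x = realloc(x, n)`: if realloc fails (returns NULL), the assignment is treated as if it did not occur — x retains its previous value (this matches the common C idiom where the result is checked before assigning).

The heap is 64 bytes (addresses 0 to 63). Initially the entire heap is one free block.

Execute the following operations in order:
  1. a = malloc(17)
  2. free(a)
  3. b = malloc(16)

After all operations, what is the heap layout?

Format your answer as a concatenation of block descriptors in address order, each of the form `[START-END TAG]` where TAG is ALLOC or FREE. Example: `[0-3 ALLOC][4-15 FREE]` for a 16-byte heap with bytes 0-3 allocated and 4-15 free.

Answer: [0-15 ALLOC][16-63 FREE]

Derivation:
Op 1: a = malloc(17) -> a = 0; heap: [0-16 ALLOC][17-63 FREE]
Op 2: free(a) -> (freed a); heap: [0-63 FREE]
Op 3: b = malloc(16) -> b = 0; heap: [0-15 ALLOC][16-63 FREE]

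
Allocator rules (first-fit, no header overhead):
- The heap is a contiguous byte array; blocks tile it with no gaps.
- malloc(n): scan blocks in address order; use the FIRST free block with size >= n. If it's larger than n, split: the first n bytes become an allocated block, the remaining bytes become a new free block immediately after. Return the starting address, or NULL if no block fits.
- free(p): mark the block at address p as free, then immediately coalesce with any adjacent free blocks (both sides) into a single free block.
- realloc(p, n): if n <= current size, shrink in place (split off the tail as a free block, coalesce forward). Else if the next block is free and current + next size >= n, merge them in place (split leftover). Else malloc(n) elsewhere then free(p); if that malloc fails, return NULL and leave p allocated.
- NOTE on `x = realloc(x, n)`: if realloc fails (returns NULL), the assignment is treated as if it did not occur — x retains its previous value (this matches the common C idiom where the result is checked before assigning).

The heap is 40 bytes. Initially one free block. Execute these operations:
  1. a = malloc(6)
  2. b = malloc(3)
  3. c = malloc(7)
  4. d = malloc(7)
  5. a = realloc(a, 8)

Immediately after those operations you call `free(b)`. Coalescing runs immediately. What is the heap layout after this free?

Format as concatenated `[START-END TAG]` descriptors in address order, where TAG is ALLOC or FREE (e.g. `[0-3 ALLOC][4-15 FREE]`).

Op 1: a = malloc(6) -> a = 0; heap: [0-5 ALLOC][6-39 FREE]
Op 2: b = malloc(3) -> b = 6; heap: [0-5 ALLOC][6-8 ALLOC][9-39 FREE]
Op 3: c = malloc(7) -> c = 9; heap: [0-5 ALLOC][6-8 ALLOC][9-15 ALLOC][16-39 FREE]
Op 4: d = malloc(7) -> d = 16; heap: [0-5 ALLOC][6-8 ALLOC][9-15 ALLOC][16-22 ALLOC][23-39 FREE]
Op 5: a = realloc(a, 8) -> a = 23; heap: [0-5 FREE][6-8 ALLOC][9-15 ALLOC][16-22 ALLOC][23-30 ALLOC][31-39 FREE]
free(b): b = 6 -> block [6-8 ALLOC]; mark free, coalesce with adjacent free neighbors -> [0-8 FREE][9-15 ALLOC][16-22 ALLOC][23-30 ALLOC][31-39 FREE]

Answer: [0-8 FREE][9-15 ALLOC][16-22 ALLOC][23-30 ALLOC][31-39 FREE]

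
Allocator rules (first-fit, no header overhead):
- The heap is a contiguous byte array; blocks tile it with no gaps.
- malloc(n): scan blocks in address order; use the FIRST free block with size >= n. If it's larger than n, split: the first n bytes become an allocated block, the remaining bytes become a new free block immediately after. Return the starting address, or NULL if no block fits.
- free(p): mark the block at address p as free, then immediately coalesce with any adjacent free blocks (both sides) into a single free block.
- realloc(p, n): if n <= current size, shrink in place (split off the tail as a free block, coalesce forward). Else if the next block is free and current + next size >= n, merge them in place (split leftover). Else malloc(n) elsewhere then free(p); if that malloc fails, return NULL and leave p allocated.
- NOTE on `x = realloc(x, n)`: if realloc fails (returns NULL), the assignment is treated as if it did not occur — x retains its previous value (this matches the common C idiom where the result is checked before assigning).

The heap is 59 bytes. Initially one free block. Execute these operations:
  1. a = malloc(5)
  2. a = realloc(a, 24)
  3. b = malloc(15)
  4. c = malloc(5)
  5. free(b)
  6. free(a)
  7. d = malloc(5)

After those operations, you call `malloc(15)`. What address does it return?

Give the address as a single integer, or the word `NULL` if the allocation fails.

Op 1: a = malloc(5) -> a = 0; heap: [0-4 ALLOC][5-58 FREE]
Op 2: a = realloc(a, 24) -> a = 0; heap: [0-23 ALLOC][24-58 FREE]
Op 3: b = malloc(15) -> b = 24; heap: [0-23 ALLOC][24-38 ALLOC][39-58 FREE]
Op 4: c = malloc(5) -> c = 39; heap: [0-23 ALLOC][24-38 ALLOC][39-43 ALLOC][44-58 FREE]
Op 5: free(b) -> (freed b); heap: [0-23 ALLOC][24-38 FREE][39-43 ALLOC][44-58 FREE]
Op 6: free(a) -> (freed a); heap: [0-38 FREE][39-43 ALLOC][44-58 FREE]
Op 7: d = malloc(5) -> d = 0; heap: [0-4 ALLOC][5-38 FREE][39-43 ALLOC][44-58 FREE]
malloc(15): first-fit scan over [0-4 ALLOC][5-38 FREE][39-43 ALLOC][44-58 FREE] -> 5

Answer: 5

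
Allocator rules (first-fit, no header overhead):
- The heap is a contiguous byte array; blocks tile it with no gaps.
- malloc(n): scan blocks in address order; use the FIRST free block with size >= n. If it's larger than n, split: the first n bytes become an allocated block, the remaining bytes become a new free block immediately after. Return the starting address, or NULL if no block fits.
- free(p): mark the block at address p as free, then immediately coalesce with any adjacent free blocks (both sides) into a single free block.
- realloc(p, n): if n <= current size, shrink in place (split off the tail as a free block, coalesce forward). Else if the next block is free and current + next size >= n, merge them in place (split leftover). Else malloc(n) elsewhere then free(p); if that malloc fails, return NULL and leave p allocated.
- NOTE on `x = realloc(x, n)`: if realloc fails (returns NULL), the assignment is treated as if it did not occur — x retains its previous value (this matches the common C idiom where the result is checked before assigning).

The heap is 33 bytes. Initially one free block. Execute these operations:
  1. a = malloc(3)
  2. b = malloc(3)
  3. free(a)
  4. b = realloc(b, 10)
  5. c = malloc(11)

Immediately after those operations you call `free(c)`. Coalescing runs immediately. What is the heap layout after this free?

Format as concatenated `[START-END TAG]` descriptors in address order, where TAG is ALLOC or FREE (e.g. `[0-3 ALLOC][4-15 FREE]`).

Op 1: a = malloc(3) -> a = 0; heap: [0-2 ALLOC][3-32 FREE]
Op 2: b = malloc(3) -> b = 3; heap: [0-2 ALLOC][3-5 ALLOC][6-32 FREE]
Op 3: free(a) -> (freed a); heap: [0-2 FREE][3-5 ALLOC][6-32 FREE]
Op 4: b = realloc(b, 10) -> b = 3; heap: [0-2 FREE][3-12 ALLOC][13-32 FREE]
Op 5: c = malloc(11) -> c = 13; heap: [0-2 FREE][3-12 ALLOC][13-23 ALLOC][24-32 FREE]
free(c): c = 13 -> block [13-23 ALLOC]; mark free, coalesce with adjacent free neighbors -> [0-2 FREE][3-12 ALLOC][13-32 FREE]

Answer: [0-2 FREE][3-12 ALLOC][13-32 FREE]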